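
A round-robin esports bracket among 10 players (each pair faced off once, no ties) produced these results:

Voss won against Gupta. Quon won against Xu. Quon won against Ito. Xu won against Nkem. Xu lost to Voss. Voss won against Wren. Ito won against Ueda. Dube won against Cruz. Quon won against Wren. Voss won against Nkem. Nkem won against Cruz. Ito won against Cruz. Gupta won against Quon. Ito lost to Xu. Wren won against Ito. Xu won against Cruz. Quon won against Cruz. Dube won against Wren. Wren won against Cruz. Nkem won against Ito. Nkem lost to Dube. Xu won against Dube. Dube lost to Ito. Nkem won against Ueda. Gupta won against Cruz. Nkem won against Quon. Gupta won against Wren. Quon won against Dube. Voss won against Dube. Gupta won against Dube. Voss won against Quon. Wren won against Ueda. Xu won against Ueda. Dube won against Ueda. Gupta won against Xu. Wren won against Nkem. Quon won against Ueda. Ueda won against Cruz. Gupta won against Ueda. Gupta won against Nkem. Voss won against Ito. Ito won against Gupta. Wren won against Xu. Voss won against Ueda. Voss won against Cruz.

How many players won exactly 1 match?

1

Win totals: Dube 4, Gupta 7, Wren 5, Xu 5, Nkem 4, Cruz 0, Ueda 1, Quon 6, Ito 4, Voss 9.
Exactly 1: Ueda — 1 player.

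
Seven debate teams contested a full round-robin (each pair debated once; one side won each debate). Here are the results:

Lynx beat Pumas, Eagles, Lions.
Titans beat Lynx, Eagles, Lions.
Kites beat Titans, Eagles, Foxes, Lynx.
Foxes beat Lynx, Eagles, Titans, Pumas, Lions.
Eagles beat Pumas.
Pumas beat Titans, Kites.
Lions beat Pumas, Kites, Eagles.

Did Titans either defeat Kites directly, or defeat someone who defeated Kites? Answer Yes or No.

Yes

Titans did not beat Kites directly.
Titans beat Lynx, Eagles, Lions. Of those, Lions beat Kites.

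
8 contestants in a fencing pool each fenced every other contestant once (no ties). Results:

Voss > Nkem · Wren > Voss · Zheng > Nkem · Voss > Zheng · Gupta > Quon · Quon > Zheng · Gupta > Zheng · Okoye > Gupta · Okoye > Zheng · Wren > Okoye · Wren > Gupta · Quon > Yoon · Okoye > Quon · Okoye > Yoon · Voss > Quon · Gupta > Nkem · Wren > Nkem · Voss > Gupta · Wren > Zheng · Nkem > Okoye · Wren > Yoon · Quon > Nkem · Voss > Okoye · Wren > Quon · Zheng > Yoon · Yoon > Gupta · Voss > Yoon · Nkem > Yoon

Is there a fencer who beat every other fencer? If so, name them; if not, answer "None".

Wren

Wren has 7 wins out of 7 opponents — a perfect record.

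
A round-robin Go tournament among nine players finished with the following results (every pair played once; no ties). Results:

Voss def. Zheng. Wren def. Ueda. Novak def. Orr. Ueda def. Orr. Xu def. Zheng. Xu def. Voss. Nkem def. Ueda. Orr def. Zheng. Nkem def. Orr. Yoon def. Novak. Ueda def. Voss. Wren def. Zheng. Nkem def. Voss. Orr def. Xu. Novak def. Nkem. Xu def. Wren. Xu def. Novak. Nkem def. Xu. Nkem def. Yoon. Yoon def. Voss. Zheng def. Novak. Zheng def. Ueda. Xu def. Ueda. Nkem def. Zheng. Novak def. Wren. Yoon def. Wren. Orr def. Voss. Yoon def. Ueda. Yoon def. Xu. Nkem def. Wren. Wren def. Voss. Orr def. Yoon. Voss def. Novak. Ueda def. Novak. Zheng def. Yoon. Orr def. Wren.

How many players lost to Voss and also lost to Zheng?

Voss beat: Novak, Zheng.
Zheng beat: Yoon, Novak, Ueda.
Both beat: Novak — 1.

1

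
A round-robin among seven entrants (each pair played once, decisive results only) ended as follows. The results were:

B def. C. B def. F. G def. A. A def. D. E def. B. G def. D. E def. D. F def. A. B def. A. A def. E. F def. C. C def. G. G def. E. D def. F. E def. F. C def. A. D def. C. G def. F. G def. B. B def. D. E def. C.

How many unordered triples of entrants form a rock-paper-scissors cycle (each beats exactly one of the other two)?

9

Win totals: A 2, B 4, C 2, D 2, E 4, F 2, G 5.
An entrant with w wins dominates both others in C(w,2) triples; summing gives 1 + 6 + 1 + 1 + 6 + 1 + 10 = 26 transitive triples.
Total triples C(7,3) = 35, so cyclic triples = 35 − 26 = 9.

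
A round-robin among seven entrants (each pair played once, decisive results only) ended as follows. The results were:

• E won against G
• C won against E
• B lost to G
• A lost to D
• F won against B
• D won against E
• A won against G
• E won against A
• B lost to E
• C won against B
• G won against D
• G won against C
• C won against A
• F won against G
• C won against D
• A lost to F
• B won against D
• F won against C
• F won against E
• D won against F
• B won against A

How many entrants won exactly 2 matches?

1

Win totals: A 1, B 2, C 4, D 3, E 3, F 5, G 3.
Exactly 2: B — 1 entrant.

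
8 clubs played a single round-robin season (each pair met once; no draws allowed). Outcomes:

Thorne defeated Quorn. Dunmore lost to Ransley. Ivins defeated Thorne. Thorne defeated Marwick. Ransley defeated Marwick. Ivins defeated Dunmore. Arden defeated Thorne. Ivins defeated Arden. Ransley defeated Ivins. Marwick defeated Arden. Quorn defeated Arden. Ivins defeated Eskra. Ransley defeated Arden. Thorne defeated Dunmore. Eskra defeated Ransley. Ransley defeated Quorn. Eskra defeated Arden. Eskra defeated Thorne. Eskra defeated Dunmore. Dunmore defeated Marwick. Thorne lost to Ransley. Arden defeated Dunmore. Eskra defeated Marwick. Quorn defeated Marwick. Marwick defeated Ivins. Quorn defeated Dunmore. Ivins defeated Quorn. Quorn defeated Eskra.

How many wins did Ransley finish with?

6

Ransley's results: beat Thorne, Ivins, Quorn, Arden, Dunmore, Marwick; lost to Eskra.
That is 6 wins.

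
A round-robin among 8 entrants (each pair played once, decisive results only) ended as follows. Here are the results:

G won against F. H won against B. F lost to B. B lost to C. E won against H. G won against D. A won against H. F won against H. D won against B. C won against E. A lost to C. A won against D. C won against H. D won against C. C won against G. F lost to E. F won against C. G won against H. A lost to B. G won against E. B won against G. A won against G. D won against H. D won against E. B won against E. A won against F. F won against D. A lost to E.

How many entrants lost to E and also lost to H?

0

E beat: A, F, H.
H beat: B.
No one was beaten by both.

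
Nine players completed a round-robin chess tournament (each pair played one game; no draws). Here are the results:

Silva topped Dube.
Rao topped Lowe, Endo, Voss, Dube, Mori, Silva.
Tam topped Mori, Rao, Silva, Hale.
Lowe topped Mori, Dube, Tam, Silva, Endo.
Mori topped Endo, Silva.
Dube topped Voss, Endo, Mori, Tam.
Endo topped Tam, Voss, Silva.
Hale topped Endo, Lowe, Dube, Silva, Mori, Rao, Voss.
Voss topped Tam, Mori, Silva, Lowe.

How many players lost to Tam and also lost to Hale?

3

Tam beat: Silva, Mori, Rao, Hale.
Hale beat: Voss, Dube, Silva, Mori, Lowe, Endo, Rao.
Both beat: Silva, Mori, Rao — 3.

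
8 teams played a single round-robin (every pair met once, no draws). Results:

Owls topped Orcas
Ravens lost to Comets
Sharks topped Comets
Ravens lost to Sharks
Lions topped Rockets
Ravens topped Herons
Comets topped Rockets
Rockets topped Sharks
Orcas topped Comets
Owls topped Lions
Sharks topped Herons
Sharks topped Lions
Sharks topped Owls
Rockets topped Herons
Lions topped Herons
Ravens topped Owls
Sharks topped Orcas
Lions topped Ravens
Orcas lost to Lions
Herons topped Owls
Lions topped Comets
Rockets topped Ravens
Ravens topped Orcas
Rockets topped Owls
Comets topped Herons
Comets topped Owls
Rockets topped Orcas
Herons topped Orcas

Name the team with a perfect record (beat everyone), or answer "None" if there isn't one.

Highest win total is Sharks with 6 (out of 7 possible).
Sharks lost to Rockets, so no team went undefeated.

None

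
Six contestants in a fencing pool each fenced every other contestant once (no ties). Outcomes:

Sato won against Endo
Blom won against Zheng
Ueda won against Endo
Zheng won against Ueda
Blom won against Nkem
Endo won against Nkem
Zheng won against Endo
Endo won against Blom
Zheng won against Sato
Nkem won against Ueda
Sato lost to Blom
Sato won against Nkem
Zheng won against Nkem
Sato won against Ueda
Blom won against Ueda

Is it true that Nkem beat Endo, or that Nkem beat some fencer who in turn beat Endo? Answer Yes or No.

Nkem did not beat Endo directly.
Nkem beat Ueda. Of those, Ueda beat Endo.

Yes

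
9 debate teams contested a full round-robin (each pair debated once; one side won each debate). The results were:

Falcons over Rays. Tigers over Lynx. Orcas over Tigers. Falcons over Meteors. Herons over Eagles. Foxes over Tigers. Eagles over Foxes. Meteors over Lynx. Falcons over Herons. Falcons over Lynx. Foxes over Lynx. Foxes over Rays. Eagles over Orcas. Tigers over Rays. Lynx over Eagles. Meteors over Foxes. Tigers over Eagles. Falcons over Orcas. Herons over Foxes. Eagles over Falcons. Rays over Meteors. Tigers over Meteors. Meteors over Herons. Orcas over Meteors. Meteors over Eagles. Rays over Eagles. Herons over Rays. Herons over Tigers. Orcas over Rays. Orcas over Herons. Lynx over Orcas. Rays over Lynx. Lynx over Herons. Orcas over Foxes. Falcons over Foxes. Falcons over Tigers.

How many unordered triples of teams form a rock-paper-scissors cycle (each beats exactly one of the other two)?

23

Win totals: Eagles 3, Lynx 3, Rays 3, Herons 4, Orcas 5, Meteors 4, Falcons 7, Foxes 3, Tigers 4.
A team with w wins dominates both others in C(w,2) triples; summing gives 3 + 3 + 3 + 6 + 10 + 6 + 21 + 3 + 6 = 61 transitive triples.
Total triples C(9,3) = 84, so cyclic triples = 84 − 61 = 23.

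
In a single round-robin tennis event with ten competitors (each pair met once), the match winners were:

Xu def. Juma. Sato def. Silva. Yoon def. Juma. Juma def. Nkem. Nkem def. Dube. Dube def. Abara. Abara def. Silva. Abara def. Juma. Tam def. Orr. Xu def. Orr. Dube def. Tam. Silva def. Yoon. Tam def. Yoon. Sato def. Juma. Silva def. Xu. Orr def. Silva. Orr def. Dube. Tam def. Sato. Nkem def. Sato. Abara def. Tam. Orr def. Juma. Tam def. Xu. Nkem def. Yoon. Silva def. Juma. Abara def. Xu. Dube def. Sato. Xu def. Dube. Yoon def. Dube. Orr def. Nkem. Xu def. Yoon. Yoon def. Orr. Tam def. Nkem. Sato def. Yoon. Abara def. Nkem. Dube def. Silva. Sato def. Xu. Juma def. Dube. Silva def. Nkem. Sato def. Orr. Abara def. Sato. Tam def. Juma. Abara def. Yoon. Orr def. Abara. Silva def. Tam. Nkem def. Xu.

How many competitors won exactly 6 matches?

Win totals: Abara 7, Sato 5, Orr 5, Juma 2, Silva 5, Nkem 4, Tam 6, Dube 4, Yoon 3, Xu 4.
Exactly 6: Tam — 1 competitor.

1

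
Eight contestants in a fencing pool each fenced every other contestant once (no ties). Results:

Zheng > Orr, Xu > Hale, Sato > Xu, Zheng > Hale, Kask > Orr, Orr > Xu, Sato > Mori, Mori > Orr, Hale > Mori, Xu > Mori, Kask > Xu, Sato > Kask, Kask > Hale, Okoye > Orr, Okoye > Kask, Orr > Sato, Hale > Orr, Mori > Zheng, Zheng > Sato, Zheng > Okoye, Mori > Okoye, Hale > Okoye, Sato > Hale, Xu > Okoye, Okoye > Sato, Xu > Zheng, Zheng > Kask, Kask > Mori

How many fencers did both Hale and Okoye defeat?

Hale beat: Mori, Okoye, Orr.
Okoye beat: Kask, Sato, Orr.
Both beat: Orr — 1.

1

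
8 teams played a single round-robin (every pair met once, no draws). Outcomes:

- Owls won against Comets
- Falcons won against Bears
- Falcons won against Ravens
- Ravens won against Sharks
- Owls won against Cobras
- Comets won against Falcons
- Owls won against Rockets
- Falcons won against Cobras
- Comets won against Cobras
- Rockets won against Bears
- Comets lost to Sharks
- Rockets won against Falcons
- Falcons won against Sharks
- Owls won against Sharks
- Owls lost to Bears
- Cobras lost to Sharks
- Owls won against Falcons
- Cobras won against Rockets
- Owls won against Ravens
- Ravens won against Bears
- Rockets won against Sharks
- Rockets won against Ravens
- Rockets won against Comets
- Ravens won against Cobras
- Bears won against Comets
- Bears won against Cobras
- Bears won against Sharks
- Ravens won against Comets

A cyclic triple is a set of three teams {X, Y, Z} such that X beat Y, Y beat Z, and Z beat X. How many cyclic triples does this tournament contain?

11

Win totals: Falcons 4, Ravens 4, Comets 2, Rockets 5, Bears 4, Cobras 1, Sharks 2, Owls 6.
A team with w wins dominates both others in C(w,2) triples; summing gives 6 + 6 + 1 + 10 + 6 + 0 + 1 + 15 = 45 transitive triples.
Total triples C(8,3) = 56, so cyclic triples = 56 − 45 = 11.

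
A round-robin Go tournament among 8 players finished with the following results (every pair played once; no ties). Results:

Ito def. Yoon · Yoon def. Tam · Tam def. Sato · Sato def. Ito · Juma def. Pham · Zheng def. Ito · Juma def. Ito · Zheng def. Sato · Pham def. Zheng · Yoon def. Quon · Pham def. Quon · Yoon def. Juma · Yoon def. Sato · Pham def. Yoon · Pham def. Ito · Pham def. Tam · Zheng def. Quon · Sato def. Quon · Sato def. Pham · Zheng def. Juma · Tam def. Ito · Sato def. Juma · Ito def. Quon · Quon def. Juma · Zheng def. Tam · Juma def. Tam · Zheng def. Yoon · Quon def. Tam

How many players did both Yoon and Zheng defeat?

Yoon beat: Juma, Sato, Tam, Quon.
Zheng beat: Juma, Sato, Ito, Tam, Quon, Yoon.
Both beat: Juma, Sato, Tam, Quon — 4.

4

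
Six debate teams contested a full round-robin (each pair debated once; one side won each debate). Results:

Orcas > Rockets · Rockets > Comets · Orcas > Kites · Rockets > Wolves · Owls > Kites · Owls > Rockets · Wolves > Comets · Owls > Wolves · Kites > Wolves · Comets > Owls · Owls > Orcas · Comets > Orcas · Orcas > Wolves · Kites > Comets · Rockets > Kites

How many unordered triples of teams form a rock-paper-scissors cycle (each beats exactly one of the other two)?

Of the C(6,3) = 20 triples, the cyclic ones are: {Comets, Rockets, Orcas}; {Comets, Rockets, Owls}; {Comets, Orcas, Wolves}; {Comets, Orcas, Kites}; {Comets, Wolves, Owls}; {Comets, Owls, Kites}.
That is 6.

6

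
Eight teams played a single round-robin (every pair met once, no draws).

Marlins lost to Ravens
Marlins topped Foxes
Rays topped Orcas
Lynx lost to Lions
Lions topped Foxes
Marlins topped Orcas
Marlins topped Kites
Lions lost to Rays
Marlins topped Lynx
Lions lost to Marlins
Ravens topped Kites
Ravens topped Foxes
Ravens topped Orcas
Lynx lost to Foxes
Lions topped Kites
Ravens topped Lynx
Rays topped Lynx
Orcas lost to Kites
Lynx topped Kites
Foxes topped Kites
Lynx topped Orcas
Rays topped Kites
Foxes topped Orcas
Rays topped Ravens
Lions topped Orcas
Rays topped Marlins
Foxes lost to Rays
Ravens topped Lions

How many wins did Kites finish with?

Kites' results: beat Orcas; lost to Rays, Marlins, Ravens, Lions, Lynx, Foxes.
That is 1 win.

1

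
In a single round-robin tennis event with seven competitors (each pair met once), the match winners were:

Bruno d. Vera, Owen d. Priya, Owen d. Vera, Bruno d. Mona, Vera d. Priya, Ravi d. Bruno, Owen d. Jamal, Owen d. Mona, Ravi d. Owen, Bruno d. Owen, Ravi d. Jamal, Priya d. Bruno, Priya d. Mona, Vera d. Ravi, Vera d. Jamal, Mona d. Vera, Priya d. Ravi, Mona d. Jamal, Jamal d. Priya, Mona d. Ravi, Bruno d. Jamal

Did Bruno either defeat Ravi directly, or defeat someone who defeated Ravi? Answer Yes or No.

Yes

Bruno did not beat Ravi directly.
Bruno beat Vera, Mona, Owen, Jamal. Of those, Vera beat Ravi.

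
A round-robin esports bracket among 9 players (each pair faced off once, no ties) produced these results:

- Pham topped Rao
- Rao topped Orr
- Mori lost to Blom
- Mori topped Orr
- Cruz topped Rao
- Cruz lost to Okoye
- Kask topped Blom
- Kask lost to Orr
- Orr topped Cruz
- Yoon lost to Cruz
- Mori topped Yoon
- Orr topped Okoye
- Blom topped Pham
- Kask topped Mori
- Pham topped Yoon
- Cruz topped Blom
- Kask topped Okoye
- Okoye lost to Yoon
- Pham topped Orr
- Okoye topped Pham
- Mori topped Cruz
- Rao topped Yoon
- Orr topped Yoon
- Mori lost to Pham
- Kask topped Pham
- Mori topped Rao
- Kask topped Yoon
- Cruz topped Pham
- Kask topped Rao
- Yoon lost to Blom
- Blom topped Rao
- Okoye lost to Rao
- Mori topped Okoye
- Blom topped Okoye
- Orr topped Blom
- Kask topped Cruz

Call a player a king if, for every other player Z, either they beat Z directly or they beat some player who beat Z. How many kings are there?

4

Pham reaches everyone (king).
Blom cannot reach Kask in two steps.
Kask reaches everyone (king).
Rao cannot reach Mori in two steps.
Mori reaches everyone (king).
Orr reaches everyone (king).
Yoon cannot reach Blom, Kask, Rao, Mori, Orr in two steps.
Cruz cannot reach Kask in two steps.
Okoye cannot reach Kask in two steps.
Kings: Pham, Kask, Mori, Orr — 4.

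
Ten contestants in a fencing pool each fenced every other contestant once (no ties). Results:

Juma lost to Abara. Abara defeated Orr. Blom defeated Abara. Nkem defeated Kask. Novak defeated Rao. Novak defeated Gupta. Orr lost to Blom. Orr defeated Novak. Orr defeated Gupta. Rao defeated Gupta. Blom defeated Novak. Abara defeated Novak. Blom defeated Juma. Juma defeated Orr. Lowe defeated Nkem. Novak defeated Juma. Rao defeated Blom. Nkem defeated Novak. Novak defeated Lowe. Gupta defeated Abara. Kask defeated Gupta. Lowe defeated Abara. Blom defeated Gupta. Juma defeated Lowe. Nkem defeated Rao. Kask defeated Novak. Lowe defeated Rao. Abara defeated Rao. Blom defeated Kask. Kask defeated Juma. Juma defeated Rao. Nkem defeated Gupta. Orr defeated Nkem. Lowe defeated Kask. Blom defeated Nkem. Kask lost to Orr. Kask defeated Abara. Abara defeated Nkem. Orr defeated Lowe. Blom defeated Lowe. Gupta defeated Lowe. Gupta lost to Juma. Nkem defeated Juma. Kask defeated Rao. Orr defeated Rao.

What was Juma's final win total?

Juma's results: beat Rao, Gupta, Lowe, Orr; lost to Abara, Kask, Nkem, Blom, Novak.
That is 4 wins.

4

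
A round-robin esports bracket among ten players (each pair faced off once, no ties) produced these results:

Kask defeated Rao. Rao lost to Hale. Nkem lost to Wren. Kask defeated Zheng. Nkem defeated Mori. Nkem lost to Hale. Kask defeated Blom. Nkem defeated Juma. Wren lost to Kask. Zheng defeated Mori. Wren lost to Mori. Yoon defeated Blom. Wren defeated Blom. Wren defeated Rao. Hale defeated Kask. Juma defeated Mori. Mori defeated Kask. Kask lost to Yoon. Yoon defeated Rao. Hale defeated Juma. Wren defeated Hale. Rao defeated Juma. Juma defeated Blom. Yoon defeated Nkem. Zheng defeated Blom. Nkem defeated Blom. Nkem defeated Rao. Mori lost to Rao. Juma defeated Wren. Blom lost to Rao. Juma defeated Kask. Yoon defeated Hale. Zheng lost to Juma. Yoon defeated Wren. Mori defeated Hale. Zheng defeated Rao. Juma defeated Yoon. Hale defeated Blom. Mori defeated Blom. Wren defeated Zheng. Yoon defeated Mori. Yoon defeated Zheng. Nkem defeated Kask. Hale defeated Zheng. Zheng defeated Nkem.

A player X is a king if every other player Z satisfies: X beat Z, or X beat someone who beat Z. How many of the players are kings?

4

Mori cannot reach Yoon in two steps.
Kask cannot reach Yoon in two steps.
Wren cannot reach Yoon in two steps.
Rao cannot reach Nkem in two steps.
Zheng cannot reach Yoon in two steps.
Blom cannot reach Mori, Kask, Wren, Rao, Zheng, Nkem, Juma, Yoon, Hale in two steps.
Nkem reaches everyone (king).
Juma reaches everyone (king).
Yoon reaches everyone (king).
Hale reaches everyone (king).
Kings: Nkem, Juma, Yoon, Hale — 4.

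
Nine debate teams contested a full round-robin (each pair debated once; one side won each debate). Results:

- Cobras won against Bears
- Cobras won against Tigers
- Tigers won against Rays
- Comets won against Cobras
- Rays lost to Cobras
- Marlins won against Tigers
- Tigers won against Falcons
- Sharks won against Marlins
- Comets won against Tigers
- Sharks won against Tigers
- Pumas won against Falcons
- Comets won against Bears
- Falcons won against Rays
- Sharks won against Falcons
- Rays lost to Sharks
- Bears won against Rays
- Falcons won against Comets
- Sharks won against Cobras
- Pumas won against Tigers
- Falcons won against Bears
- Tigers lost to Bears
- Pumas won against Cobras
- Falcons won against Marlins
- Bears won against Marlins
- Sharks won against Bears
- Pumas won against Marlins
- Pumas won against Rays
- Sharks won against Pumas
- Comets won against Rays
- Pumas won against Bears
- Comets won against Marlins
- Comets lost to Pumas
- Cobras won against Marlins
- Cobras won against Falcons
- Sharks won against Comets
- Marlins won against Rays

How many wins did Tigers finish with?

2

Tigers' results: beat Falcons, Rays; lost to Pumas, Comets, Sharks, Marlins, Cobras, Bears.
That is 2 wins.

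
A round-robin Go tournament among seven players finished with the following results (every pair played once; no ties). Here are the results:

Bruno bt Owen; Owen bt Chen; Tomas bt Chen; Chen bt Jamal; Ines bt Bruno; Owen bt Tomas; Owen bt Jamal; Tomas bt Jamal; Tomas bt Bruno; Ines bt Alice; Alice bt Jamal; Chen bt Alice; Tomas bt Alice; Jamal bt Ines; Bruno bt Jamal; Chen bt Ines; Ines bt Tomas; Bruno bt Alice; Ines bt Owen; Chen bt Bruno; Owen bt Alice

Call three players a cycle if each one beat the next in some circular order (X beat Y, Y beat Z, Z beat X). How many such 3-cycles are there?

8

Win totals: Bruno 3, Chen 4, Owen 4, Ines 4, Alice 1, Jamal 1, Tomas 4.
A player with w wins dominates both others in C(w,2) triples; summing gives 3 + 6 + 6 + 6 + 0 + 0 + 6 = 27 transitive triples.
Total triples C(7,3) = 35, so cyclic triples = 35 − 27 = 8.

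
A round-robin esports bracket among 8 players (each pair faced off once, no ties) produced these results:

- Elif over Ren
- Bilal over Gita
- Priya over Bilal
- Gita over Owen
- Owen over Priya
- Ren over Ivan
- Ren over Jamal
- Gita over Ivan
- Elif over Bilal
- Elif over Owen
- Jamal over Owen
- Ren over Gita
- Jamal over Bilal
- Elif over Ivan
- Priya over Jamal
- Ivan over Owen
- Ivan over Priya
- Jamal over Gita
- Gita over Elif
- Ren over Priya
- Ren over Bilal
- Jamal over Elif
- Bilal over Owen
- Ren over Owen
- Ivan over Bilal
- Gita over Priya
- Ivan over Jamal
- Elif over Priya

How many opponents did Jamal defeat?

4

Jamal's results: beat Owen, Elif, Gita, Bilal; lost to Ren, Ivan, Priya.
That is 4 wins.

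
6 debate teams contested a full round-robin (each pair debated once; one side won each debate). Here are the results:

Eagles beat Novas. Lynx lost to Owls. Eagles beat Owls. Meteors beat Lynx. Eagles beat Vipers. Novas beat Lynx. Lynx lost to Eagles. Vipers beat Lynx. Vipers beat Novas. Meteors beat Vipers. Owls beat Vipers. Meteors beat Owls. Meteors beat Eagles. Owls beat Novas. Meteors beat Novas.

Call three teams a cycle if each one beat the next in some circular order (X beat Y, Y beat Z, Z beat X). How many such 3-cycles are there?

0

Of the C(6,3) = 20 triples, the cyclic ones are: none.
That is 0.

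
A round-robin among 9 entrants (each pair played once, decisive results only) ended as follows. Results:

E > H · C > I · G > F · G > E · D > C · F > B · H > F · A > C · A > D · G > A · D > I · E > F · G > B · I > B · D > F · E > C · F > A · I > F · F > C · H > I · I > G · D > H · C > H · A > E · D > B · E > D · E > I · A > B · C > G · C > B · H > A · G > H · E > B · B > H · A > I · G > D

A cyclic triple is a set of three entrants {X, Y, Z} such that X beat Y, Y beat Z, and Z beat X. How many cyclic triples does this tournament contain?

Win totals: A 5, B 1, C 4, D 5, E 6, F 3, G 6, H 3, I 3.
An entrant with w wins dominates both others in C(w,2) triples; summing gives 10 + 0 + 6 + 10 + 15 + 3 + 15 + 3 + 3 = 65 transitive triples.
Total triples C(9,3) = 84, so cyclic triples = 84 − 65 = 19.

19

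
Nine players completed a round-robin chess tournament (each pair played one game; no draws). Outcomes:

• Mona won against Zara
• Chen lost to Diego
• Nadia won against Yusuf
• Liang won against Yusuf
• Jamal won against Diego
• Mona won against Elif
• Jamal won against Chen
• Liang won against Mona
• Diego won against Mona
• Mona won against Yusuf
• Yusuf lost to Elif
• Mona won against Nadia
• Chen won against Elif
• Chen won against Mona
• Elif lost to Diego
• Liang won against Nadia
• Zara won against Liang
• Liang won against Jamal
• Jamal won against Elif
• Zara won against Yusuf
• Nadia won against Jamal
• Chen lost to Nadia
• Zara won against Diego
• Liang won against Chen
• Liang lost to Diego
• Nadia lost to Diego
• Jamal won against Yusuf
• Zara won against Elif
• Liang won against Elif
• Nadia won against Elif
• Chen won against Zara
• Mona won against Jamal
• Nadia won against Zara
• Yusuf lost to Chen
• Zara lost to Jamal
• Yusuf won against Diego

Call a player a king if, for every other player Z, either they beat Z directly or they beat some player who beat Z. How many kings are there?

Yusuf cannot reach Zara, Jamal in two steps.
Nadia reaches everyone (king).
Liang reaches everyone (king).
Mona reaches everyone (king).
Diego reaches everyone (king).
Chen reaches everyone (king).
Zara reaches everyone (king).
Elif cannot reach Nadia, Liang, Mona, Chen, Zara, Jamal in two steps.
Jamal reaches everyone (king).
Kings: Nadia, Liang, Mona, Diego, Chen, Zara, Jamal — 7.

7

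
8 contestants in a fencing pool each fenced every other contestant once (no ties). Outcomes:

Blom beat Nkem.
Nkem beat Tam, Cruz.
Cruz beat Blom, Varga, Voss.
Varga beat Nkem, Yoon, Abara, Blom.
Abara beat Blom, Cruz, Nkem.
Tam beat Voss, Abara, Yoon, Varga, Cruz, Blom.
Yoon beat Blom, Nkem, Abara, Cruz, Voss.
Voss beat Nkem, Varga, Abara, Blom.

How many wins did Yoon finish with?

5

Yoon's results: beat Nkem, Voss, Abara, Cruz, Blom; lost to Tam, Varga.
That is 5 wins.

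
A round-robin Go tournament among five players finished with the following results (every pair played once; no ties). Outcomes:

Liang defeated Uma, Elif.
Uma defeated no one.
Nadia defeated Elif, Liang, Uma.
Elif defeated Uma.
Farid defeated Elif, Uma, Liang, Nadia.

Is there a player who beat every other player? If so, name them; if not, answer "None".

Farid

Farid has 4 wins out of 4 opponents — a perfect record.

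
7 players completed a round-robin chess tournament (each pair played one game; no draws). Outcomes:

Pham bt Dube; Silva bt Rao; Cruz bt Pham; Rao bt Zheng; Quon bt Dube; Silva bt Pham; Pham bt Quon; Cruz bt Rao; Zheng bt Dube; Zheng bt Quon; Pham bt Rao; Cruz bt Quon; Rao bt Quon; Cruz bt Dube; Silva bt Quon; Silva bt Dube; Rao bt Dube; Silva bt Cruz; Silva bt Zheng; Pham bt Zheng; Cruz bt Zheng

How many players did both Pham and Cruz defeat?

4

Pham beat: Dube, Zheng, Rao, Quon.
Cruz beat: Dube, Zheng, Rao, Pham, Quon.
Both beat: Dube, Zheng, Rao, Quon — 4.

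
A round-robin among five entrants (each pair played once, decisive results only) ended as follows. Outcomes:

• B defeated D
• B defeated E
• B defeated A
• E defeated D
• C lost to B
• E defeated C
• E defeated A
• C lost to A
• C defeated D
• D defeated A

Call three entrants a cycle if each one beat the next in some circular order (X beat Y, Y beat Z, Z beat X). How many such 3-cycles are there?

Of the C(5,3) = 10 triples, the cyclic ones are: {A, C, D}.
That is 1.

1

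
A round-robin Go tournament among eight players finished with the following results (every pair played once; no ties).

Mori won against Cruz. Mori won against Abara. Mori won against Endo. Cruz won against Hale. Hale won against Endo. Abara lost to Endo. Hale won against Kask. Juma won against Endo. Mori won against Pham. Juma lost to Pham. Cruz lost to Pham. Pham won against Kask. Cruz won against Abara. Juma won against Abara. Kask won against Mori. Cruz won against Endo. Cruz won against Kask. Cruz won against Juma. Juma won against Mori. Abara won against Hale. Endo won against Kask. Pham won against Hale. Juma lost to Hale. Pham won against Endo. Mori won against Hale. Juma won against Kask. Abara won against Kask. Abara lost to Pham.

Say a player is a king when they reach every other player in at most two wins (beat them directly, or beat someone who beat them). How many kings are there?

3

Endo cannot reach Juma, Cruz, Pham in two steps.
Kask cannot reach Juma in two steps.
Juma reaches everyone (king).
Hale cannot reach Cruz, Pham in two steps.
Mori reaches everyone (king).
Abara cannot reach Cruz, Pham in two steps.
Cruz cannot reach Pham in two steps.
Pham reaches everyone (king).
Kings: Juma, Mori, Pham — 3.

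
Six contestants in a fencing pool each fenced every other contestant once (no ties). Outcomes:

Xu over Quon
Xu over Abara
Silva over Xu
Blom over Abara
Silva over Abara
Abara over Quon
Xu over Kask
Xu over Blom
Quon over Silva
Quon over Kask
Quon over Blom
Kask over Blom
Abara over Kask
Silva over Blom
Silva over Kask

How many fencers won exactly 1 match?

2

Win totals: Xu 4, Blom 1, Silva 4, Quon 3, Abara 2, Kask 1.
Exactly 1: Blom, Kask — 2 fencers.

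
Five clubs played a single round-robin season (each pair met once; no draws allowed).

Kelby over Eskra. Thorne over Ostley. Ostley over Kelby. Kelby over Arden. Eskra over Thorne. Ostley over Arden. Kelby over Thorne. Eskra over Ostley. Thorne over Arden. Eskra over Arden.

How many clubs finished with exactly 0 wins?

Win totals: Arden 0, Kelby 3, Eskra 3, Thorne 2, Ostley 2.
Exactly 0: Arden — 1 club.

1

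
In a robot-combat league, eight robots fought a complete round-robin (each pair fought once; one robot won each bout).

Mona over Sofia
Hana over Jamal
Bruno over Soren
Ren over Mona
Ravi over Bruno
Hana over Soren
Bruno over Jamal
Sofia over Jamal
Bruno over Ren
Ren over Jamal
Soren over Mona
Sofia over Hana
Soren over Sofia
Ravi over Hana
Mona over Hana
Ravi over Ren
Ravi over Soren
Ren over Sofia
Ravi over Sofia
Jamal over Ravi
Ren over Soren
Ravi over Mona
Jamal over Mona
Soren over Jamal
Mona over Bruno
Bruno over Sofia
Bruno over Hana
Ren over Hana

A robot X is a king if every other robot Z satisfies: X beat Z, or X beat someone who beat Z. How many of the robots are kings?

Bruno reaches everyone (king).
Sofia cannot reach Bruno, Ren in two steps.
Ren reaches everyone (king).
Mona cannot reach Ravi in two steps.
Ravi reaches everyone (king).
Jamal reaches everyone (king).
Soren cannot reach Ren in two steps.
Hana cannot reach Bruno, Ren in two steps.
Kings: Bruno, Ren, Ravi, Jamal — 4.

4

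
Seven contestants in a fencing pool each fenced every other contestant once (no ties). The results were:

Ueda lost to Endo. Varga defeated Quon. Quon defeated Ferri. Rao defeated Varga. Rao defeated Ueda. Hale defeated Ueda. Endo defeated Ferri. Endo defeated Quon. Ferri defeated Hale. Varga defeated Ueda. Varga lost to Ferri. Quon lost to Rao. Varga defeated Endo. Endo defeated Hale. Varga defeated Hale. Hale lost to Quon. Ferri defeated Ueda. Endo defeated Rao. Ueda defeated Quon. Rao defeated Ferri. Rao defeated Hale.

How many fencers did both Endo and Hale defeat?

1

Endo beat: Ueda, Rao, Hale, Quon, Ferri.
Hale beat: Ueda.
Both beat: Ueda — 1.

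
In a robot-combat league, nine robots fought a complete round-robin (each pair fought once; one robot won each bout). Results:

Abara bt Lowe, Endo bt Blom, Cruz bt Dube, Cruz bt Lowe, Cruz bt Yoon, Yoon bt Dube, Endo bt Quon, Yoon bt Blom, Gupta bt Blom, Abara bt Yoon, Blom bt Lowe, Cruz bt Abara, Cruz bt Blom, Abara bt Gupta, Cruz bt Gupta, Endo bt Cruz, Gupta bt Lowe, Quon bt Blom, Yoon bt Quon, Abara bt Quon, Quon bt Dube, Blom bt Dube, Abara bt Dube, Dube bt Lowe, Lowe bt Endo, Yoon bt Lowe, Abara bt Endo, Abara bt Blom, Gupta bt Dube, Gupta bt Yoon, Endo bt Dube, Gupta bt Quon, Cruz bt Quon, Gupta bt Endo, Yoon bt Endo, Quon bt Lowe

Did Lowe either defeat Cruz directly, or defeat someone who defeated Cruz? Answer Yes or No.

Yes

Lowe did not beat Cruz directly.
Lowe beat Endo. Of those, Endo beat Cruz.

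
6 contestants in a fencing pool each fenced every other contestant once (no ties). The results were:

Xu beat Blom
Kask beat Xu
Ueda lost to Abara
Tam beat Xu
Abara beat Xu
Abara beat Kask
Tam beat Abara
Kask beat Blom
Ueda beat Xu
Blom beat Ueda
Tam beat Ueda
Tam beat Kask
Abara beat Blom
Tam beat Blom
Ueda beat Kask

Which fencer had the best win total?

Win totals: Xu 1, Kask 2, Blom 1, Ueda 2, Tam 5, Abara 4.
Tam leads with 5 wins (next highest: 4).

Tam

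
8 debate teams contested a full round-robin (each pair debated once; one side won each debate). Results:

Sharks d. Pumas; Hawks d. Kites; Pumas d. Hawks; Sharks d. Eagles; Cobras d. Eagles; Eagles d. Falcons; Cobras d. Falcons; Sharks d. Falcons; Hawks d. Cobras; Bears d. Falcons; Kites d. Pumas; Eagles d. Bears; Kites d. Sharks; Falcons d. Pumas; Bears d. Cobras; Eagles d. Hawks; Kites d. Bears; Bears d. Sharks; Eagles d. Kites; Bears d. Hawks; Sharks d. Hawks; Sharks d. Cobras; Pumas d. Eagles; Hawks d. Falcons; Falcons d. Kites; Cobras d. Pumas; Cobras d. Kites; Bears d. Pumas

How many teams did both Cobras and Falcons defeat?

Cobras beat: Eagles, Falcons, Kites, Pumas.
Falcons beat: Kites, Pumas.
Both beat: Kites, Pumas — 2.

2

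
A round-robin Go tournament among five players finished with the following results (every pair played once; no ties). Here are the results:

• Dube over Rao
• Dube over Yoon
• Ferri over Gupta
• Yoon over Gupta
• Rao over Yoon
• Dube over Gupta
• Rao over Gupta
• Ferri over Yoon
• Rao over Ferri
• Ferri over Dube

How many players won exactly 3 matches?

Win totals: Yoon 1, Ferri 3, Rao 3, Gupta 0, Dube 3.
Exactly 3: Ferri, Rao, Dube — 3 players.

3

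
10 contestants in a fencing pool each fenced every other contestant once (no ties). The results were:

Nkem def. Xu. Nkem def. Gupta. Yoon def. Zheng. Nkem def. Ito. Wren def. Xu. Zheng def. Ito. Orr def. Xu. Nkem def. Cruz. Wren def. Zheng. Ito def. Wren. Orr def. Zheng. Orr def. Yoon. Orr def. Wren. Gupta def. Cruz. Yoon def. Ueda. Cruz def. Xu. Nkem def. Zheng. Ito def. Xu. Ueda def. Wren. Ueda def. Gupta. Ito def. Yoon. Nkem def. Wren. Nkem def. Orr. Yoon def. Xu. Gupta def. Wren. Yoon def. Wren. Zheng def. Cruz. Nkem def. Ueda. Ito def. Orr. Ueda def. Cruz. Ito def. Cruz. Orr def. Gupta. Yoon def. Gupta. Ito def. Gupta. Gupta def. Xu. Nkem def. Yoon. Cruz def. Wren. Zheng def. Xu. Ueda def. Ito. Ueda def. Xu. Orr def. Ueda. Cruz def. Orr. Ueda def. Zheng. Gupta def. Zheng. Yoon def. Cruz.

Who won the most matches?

Win totals: Cruz 3, Wren 2, Nkem 9, Ueda 6, Ito 6, Zheng 3, Xu 0, Yoon 6, Orr 6, Gupta 4.
Nkem leads with 9 wins (next highest: 6).

Nkem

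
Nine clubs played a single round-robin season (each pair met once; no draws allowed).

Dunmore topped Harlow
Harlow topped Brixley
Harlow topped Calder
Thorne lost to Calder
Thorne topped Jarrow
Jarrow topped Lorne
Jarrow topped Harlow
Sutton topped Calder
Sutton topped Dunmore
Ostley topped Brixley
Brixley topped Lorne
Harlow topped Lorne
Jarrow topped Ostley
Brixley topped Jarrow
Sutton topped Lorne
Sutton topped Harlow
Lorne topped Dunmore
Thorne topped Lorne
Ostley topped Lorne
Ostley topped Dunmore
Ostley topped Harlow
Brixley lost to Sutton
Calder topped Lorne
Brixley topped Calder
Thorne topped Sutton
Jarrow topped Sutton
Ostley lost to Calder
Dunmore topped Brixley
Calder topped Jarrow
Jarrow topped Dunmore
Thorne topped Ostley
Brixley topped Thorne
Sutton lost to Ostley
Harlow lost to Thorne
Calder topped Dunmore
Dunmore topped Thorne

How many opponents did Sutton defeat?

Sutton's results: beat Harlow, Calder, Dunmore, Brixley, Lorne; lost to Ostley, Thorne, Jarrow.
That is 5 wins.

5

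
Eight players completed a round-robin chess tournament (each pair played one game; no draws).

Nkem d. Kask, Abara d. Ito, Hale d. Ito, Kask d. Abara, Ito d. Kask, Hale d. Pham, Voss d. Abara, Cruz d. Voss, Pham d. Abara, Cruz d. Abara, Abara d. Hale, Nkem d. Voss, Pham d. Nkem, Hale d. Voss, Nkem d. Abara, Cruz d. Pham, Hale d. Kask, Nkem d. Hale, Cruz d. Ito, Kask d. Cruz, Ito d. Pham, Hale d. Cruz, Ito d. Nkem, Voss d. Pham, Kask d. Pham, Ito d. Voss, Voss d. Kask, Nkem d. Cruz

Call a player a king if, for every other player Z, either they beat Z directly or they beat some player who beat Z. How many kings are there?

8

Pham reaches everyone (king).
Hale reaches everyone (king).
Kask reaches everyone (king).
Cruz reaches everyone (king).
Ito reaches everyone (king).
Abara reaches everyone (king).
Nkem reaches everyone (king).
Voss reaches everyone (king).
Kings: Pham, Hale, Kask, Cruz, Ito, Abara, Nkem, Voss — 8.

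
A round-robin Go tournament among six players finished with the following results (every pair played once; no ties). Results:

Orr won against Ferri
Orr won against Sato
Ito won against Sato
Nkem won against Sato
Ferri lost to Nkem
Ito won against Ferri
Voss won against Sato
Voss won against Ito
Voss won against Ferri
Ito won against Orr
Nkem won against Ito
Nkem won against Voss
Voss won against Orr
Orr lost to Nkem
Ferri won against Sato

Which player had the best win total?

Win totals: Orr 2, Voss 4, Sato 0, Ferri 1, Nkem 5, Ito 3.
Nkem leads with 5 wins (next highest: 4).

Nkem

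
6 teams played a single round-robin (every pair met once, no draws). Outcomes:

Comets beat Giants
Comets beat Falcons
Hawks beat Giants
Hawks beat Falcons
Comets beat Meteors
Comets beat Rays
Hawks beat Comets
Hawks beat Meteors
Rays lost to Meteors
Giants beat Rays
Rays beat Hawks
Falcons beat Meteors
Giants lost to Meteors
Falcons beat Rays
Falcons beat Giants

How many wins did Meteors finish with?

Meteors' results: beat Giants, Rays; lost to Comets, Hawks, Falcons.
That is 2 wins.

2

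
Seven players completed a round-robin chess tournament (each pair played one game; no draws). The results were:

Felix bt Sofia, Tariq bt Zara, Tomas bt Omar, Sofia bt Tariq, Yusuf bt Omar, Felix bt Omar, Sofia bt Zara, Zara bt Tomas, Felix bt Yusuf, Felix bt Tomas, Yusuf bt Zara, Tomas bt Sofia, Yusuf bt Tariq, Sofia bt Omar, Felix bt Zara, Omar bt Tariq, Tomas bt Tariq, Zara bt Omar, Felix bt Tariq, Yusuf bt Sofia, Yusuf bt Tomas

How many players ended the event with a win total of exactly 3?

Win totals: Sofia 3, Tomas 3, Felix 6, Tariq 1, Yusuf 5, Zara 2, Omar 1.
Exactly 3: Sofia, Tomas — 2 players.

2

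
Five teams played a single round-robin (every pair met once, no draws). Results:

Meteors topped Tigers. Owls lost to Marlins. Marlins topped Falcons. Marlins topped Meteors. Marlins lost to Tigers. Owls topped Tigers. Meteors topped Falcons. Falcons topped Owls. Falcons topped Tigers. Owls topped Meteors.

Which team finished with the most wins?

Marlins

Win totals: Marlins 3, Meteors 2, Owls 2, Tigers 1, Falcons 2.
Marlins leads with 3 wins (next highest: 2).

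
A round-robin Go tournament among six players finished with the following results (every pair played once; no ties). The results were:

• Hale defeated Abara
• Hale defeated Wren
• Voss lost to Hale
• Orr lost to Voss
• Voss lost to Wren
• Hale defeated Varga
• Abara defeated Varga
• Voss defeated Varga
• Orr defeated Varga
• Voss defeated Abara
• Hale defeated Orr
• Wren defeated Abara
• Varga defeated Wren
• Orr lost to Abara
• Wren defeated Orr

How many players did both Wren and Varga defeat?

Wren beat: Abara, Voss, Orr.
Varga beat: Wren.
No one was beaten by both.

0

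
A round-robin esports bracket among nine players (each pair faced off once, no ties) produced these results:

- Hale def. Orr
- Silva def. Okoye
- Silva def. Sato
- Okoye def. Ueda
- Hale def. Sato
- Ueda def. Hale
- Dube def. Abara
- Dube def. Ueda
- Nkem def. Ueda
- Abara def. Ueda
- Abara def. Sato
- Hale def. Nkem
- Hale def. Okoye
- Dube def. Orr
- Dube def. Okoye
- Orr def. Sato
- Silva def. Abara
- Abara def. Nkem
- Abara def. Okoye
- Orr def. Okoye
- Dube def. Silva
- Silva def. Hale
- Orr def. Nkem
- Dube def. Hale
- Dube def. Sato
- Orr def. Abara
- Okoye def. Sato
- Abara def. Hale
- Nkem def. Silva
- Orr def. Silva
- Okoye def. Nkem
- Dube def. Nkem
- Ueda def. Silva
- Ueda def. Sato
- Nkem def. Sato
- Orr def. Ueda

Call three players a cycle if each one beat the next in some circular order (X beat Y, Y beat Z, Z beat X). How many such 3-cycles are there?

10

Win totals: Hale 4, Silva 4, Orr 6, Sato 0, Ueda 3, Okoye 3, Dube 8, Nkem 3, Abara 5.
A player with w wins dominates both others in C(w,2) triples; summing gives 6 + 6 + 15 + 0 + 3 + 3 + 28 + 3 + 10 = 74 transitive triples.
Total triples C(9,3) = 84, so cyclic triples = 84 − 74 = 10.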